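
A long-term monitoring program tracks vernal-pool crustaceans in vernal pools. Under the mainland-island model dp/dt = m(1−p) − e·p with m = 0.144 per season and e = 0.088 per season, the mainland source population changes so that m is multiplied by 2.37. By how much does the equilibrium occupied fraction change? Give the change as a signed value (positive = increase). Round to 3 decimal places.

0.174

Before: p* = 0.144/(0.144+0.088) = 0.6207.
After: m = 0.34128, e = 0.088; p* = 0.34128/0.4293 = 0.7950.
Δp* = 0.7950 − 0.6207 = +0.1743.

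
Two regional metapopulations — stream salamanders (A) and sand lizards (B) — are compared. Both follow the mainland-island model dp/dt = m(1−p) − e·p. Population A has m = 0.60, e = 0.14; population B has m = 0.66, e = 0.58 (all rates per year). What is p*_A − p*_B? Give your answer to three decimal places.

0.279

A: p*_A = m/(m+e) = 0.60/0.7400 = 0.8108.
B: p*_B = 0.66/1.2400 = 0.5323.
p*_A − p*_B = 0.8108 − 0.5323 = 0.2786.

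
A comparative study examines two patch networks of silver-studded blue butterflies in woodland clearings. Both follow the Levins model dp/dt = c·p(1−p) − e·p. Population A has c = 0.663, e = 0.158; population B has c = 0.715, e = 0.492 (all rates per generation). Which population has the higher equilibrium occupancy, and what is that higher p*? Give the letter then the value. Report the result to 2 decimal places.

A, 0.76

A: p*_A = 1 − 0.158/0.663 = 0.7617.
B: p*_B = 1 − 0.492/0.715 = 0.3119.
A is higher at 0.7617.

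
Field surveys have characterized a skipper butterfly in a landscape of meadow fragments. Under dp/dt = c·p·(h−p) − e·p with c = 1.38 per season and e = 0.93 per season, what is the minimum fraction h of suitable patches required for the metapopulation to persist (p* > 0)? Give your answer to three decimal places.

p* = h − e/c is positive only when h > e/c.
h_min = e/c = 0.93/1.38 = 0.6739.

0.674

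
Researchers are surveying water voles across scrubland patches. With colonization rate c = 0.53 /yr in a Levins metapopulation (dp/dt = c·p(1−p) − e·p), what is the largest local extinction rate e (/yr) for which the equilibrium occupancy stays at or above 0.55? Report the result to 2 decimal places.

0.24

1 − e/c ≥ 0.55 ⇒ e ≤ c(1 − 0.55) = 0.53 × 0.4500.
e_max = 0.2385.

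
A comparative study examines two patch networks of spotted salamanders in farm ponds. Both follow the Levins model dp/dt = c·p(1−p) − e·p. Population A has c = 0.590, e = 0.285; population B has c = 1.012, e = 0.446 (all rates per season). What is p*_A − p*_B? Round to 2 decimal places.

A: p*_A = 1 − 0.285/0.590 = 0.5169.
B: p*_B = 1 − 0.446/1.012 = 0.5593.
p*_A − p*_B = 0.5169 − 0.5593 = -0.0423.

-0.04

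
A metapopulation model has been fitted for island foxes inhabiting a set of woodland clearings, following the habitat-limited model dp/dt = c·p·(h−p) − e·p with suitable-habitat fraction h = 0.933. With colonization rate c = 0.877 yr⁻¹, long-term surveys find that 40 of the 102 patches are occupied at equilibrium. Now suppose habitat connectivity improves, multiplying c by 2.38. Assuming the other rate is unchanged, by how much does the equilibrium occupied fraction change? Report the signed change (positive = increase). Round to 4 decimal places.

Observed p* = 40/102 = 0.39216.
Balance c(h−p*) = e gives e = 0.877×(0.933 − 0.39216) = 0.47432.
New p* = 0.933 − e/c = 0.933 − 0.47432/2.08726 = 0.70575.
Δp* = 0.70575 − 0.39216 = +0.31359.

0.3136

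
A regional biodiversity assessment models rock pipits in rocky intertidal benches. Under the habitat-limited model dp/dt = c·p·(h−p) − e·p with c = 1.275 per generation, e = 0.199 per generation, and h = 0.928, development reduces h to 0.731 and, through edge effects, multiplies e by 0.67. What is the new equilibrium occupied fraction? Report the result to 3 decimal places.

0.626

Before: p* = h − e/c = 0.928 − 0.199/1.275 = 0.928 − 0.1561 = 0.7719.
After: c = 1.275, e = 0.13333, h = 0.731; p* = 0.731 − 0.13333/1.275 = 0.6264.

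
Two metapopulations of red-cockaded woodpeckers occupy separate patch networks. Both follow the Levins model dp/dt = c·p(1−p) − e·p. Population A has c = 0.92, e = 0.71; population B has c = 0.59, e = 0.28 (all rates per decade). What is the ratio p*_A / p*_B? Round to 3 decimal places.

0.434

A: p*_A = 1 − 0.71/0.92 = 0.2283.
B: p*_B = 1 − 0.28/0.59 = 0.5254.
p*_A / p*_B = 0.2283/0.5254 = 0.4344.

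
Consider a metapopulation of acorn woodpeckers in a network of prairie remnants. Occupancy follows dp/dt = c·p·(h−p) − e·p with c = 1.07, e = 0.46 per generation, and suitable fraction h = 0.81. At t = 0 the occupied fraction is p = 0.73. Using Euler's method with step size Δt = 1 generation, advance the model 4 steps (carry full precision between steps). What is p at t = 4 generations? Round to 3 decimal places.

Update rule: p ← p + [c·p·(h−p) − e·p]·Δt with Δt = 1.
p: 0.73000 → 0.45669  (Δp = -0.27331)
p: 0.45669 → 0.41926  (Δp = -0.03743)
p: 0.41926 → 0.40169  (Δp = -0.01757)
p: 0.40169 → 0.39241  (Δp = -0.00928)

0.392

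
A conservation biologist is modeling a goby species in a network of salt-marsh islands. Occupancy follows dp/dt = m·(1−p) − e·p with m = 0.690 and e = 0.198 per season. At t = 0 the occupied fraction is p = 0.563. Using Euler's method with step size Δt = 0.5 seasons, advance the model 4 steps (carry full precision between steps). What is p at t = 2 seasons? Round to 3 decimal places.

0.757

Update rule: p ← p + [m·(1−p) − e·p]·Δt with Δt = 0.5.
  1  |  dp/dt·Δt = +0.095028  |  p_1 = 0.658028
  2  |  dp/dt·Δt = +0.052836  |  p_2 = 0.710864
  3  |  dp/dt·Δt = +0.029377  |  p_3 = 0.740240
  4  |  dp/dt·Δt = +0.016333  |  p_4 = 0.756574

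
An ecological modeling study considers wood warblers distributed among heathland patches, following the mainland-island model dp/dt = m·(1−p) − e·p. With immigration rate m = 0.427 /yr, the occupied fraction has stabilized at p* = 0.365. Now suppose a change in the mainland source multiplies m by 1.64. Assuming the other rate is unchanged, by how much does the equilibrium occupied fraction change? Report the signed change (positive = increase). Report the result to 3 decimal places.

0.120

Balance m(1−p*) = e·p* gives e = m(1−p*)/p* = 0.427×0.63500/0.36500 = 0.74286.
New p* = m/(m+e) = 0.70028/(0.70028+0.74286) = 0.48525.
Δp* = 0.48525 − 0.36500 = +0.12025.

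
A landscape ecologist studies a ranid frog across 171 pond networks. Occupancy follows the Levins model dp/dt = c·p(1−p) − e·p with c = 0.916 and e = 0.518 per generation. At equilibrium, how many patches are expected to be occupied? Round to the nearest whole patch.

74

p* = 1 − e/c = 1 − 0.518/0.916 = 0.4345.
Expected occupied patches = N × p* = 171 × 0.4345 = 74.30 ≈ 74.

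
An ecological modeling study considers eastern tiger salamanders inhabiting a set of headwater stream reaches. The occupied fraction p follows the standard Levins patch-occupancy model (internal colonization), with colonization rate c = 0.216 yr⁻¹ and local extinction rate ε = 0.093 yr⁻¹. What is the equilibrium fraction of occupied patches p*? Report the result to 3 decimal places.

Setting dp/dt = 0 and dividing through by p* gives c·(1−p*) = ε.
So p* = 1 − ε/c = 1 − 0.093/0.216 = 1 − 0.4306 = 0.5694.

0.569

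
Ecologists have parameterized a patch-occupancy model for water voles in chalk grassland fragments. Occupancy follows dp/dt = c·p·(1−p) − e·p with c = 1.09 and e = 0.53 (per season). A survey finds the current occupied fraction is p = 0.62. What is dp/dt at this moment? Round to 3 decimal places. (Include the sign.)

-0.072

Colonization term: c·p·(1−p) = 1.09×0.62×0.3800 = 0.25680.
Extinction term: e·p = 0.32860.
dp/dt = 0.25680 − 0.32860 = -0.07180.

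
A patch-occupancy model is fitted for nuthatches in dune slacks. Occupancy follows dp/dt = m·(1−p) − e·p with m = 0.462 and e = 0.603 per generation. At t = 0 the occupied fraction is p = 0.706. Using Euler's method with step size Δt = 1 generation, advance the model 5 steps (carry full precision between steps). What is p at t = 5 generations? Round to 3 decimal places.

0.434

Update rule: p ← p + [m·(1−p) − e·p]·Δt with Δt = 1.
  1  |  dp/dt·Δt = -0.289890  |  p_1 = 0.416110
  2  |  dp/dt·Δt = +0.018843  |  p_2 = 0.434953
  3  |  dp/dt·Δt = -0.001225  |  p_3 = 0.433728
  4  |  dp/dt·Δt = +0.000080  |  p_4 = 0.433808
  5  |  dp/dt·Δt = -0.000005  |  p_5 = 0.433803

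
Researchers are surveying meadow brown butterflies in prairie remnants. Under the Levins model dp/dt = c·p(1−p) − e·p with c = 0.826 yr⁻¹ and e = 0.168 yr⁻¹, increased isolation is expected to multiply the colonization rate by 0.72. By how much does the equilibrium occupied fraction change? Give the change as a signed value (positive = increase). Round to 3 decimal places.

-0.079

Before: p* = 1 − 0.168/0.826 = 0.7966.
After the change, c = 0.59472, e = 0.168, so p* = 1 − 0.168/0.59472 = 0.7175.
Δp* = 0.7175 − 0.7966 = -0.0791.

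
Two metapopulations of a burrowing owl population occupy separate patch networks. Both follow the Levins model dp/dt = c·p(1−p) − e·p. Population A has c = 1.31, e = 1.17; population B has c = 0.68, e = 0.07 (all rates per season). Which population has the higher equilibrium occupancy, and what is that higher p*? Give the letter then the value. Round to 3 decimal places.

B, 0.897

A: p*_A = 1 − 1.17/1.31 = 0.1069.
B: p*_B = 1 − 0.07/0.68 = 0.8971.
B is higher at 0.8971.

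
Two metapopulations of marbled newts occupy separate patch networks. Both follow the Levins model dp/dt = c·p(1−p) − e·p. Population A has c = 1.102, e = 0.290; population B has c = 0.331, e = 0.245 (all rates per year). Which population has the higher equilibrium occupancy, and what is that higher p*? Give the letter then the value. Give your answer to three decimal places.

A, 0.737

A: p*_A = 1 − 0.290/1.102 = 0.7368.
B: p*_B = 1 − 0.245/0.331 = 0.2598.
A is higher at 0.7368.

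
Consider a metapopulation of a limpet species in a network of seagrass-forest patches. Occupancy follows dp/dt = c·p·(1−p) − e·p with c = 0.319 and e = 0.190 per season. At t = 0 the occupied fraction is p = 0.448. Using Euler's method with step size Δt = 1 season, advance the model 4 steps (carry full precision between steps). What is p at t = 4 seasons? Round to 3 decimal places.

Update rule: p ← p + [c·p·(1−p) − e·p]·Δt with Δt = 1.
step 1: Δp = -0.00623, p = 0.44177
step 2: Δp = -0.00527, p = 0.43650
step 3: Δp = -0.00447, p = 0.43203
step 4: Δp = -0.00381, p = 0.42822

0.428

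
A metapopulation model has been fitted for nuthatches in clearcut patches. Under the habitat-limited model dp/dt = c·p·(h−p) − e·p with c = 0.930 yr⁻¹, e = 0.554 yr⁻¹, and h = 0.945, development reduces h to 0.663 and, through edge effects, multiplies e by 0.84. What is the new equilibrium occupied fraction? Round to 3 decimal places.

0.163

Before: p* = h − e/c = 0.945 − 0.554/0.930 = 0.945 − 0.5957 = 0.3493.
After: c = 0.93, e = 0.46536, h = 0.663; p* = 0.663 − 0.46536/0.93 = 0.1626.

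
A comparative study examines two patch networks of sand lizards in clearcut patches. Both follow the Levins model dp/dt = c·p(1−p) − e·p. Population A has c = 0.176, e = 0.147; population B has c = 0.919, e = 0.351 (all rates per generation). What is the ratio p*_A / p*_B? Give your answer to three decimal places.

A: p*_A = 1 − 0.147/0.176 = 0.1648.
B: p*_B = 1 − 0.351/0.919 = 0.6181.
p*_A / p*_B = 0.1648/0.6181 = 0.2666.

0.267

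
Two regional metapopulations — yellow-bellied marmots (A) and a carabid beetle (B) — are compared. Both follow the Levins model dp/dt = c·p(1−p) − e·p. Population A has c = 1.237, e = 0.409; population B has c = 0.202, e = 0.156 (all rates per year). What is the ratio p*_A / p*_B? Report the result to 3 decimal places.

A: p*_A = 1 − 0.409/1.237 = 0.6694.
B: p*_B = 1 − 0.156/0.202 = 0.2277.
p*_A / p*_B = 0.6694/0.2277 = 2.9394.

2.939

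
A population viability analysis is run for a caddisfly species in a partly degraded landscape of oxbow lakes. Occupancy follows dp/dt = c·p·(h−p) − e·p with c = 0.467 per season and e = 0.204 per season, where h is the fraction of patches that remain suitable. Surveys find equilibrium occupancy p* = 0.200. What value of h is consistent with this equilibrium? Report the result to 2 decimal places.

0.64

At equilibrium c(h−p*) = e, so h = p* + e/c.
h = 0.200 + 0.204/0.467 = 0.200 + 0.4368 = 0.6368.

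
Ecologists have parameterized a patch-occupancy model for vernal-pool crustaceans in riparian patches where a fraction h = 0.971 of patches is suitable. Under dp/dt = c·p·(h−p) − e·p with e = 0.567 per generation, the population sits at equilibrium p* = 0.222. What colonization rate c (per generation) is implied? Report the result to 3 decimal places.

At equilibrium c(h−p*) = e, so c = e/(h−p*).
c = 0.567/(0.971 − 0.222) = 0.567/0.7490 = 0.7570.

0.757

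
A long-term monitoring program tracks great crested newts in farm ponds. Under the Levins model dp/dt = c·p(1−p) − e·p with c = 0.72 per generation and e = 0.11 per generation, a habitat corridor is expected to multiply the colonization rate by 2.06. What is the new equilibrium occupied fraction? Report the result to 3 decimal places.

0.926

Before: p* = 1 − 0.11/0.72 = 0.8472.
After the change, c = 1.4832, e = 0.11, so p* = 1 − 0.11/1.4832 = 0.9258.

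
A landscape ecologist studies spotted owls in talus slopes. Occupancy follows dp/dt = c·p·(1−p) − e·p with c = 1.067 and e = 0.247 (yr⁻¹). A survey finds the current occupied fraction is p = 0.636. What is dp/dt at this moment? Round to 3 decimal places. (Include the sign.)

Colonization term: c·p·(1−p) = 1.067×0.636×0.3640 = 0.24701.
Extinction term: e·p = 0.15709.
dp/dt = 0.24701 − 0.15709 = 0.08992.

0.090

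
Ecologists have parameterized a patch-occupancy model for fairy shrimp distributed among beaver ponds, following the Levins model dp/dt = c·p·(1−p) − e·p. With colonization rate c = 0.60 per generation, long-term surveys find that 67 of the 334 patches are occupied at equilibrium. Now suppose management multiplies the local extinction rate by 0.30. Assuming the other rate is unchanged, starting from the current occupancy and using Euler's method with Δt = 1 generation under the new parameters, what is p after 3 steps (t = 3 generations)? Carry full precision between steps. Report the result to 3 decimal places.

0.433

Observed p* = 67/334 = 0.20060.
Balance c(1−p*) = e gives e = 0.60×(1 − 0.20060) = 0.47964.
Starting from p₀ = 0.20060; update p ← p + (dp/dt)·Δt with the new parameters.
p: 0.20060 → 0.26795  (Δp = +0.06735)
p: 0.26795 → 0.34709  (Δp = +0.07914)
p: 0.34709 → 0.43311  (Δp = +0.08603)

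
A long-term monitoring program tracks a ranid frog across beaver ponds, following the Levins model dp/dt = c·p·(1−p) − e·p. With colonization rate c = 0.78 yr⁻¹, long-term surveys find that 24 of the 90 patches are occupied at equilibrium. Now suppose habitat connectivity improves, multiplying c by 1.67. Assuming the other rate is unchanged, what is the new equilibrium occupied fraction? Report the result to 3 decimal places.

0.561

Observed p* = 24/90 = 0.26667.
Balance c(1−p*) = e gives e = 0.78×(1 − 0.26667) = 0.57200.
New p* = 1 − e/c = 1 − 0.57200/1.30260 = 0.56088.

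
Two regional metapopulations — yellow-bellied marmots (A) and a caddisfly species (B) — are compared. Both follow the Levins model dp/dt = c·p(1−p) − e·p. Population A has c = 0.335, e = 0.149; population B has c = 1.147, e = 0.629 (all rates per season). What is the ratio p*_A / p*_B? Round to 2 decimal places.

A: p*_A = 1 − 0.149/0.335 = 0.5552.
B: p*_B = 1 − 0.629/1.147 = 0.4516.
p*_A / p*_B = 0.5552/0.4516 = 1.2294.

1.23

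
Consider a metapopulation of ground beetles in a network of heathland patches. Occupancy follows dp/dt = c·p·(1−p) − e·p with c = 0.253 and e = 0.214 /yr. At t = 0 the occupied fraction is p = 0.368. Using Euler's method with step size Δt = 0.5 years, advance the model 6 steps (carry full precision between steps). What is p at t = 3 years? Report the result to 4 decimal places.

Update rule: p ← p + [c·p·(1−p) − e·p]·Δt with Δt = 0.5.
t = 0.5: p = 0.36800 + (-0.00996) = 0.35804
t = 1: p = 0.35804 + (-0.00923) = 0.34881
t = 1.5: p = 0.34881 + (-0.00859) = 0.34022
t = 2: p = 0.34022 + (-0.00801) = 0.33221
t = 2.5: p = 0.33221 + (-0.00748) = 0.32473
t = 3: p = 0.32473 + (-0.00701) = 0.31772

0.3177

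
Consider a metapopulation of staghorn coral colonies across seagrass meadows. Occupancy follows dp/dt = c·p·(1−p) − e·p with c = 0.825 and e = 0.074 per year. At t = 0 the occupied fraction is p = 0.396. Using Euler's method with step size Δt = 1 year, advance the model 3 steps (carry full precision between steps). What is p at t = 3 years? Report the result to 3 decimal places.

Update rule: p ← p + [c·p·(1−p) − e·p]·Δt with Δt = 1.
p: 0.39600 → 0.56402  (Δp = +0.16802)
p: 0.56402 → 0.72515  (Δp = +0.16113)
p: 0.72515 → 0.83592  (Δp = +0.11077)

0.836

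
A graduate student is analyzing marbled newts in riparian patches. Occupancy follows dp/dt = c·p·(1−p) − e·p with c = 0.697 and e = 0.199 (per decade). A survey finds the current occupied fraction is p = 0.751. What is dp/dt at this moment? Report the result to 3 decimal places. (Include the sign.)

-0.019

Colonization term: c·p·(1−p) = 0.697×0.751×0.2490 = 0.13034.
Extinction term: e·p = 0.14945.
dp/dt = 0.13034 − 0.14945 = -0.01911.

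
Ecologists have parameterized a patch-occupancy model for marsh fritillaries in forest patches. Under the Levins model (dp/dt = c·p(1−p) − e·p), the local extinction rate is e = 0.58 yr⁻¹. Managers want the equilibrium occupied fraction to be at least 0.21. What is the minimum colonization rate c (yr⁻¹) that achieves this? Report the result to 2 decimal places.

0.73

p* = 1 − e/c ≥ 0.21 requires e/c ≤ 0.7900, i.e. c ≥ e/0.7900.
c_min = 0.58/0.7900 = 0.7342.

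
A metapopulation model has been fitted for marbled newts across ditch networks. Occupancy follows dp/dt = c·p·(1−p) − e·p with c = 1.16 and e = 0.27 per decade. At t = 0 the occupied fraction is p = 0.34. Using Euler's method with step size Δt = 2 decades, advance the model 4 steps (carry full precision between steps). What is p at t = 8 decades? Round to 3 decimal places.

Update rule: p ← p + [c·p·(1−p) − e·p]·Δt with Δt = 2.
step 1: Δp = +0.33701, p = 0.67701
step 2: Δp = +0.14173, p = 0.81873
step 3: Δp = -0.09781, p = 0.72093
step 4: Δp = +0.07746, p = 0.79839

0.798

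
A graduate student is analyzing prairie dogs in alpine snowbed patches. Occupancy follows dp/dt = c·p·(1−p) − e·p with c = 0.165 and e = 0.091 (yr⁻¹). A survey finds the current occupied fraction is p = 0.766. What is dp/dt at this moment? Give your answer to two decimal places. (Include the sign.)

-0.04

Colonization term: c·p·(1−p) = 0.165×0.766×0.2340 = 0.02958.
Extinction term: e·p = 0.06971.
dp/dt = 0.02958 − 0.06971 = -0.04013.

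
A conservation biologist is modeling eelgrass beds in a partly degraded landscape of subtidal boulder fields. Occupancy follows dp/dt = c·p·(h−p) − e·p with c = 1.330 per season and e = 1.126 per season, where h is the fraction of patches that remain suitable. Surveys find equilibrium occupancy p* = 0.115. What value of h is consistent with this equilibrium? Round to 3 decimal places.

0.962

At equilibrium c(h−p*) = e, so h = p* + e/c.
h = 0.115 + 1.126/1.330 = 0.115 + 0.8466 = 0.9616.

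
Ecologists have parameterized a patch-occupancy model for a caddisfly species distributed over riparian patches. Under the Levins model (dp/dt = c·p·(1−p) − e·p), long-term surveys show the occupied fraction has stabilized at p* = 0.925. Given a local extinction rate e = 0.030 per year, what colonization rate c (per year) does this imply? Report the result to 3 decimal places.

0.400

At equilibrium c(1−p*) = e, so c = e/(1−p*).
c = 0.030/(1 − 0.925) = 0.030/0.0750 = 0.4000.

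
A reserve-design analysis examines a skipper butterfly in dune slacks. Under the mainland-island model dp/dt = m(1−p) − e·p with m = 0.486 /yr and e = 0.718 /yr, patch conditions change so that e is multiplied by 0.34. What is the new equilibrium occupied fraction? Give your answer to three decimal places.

0.666

Before: p* = 0.486/(0.486+0.718) = 0.4037.
After: m = 0.486, e = 0.24412; p* = 0.486/0.7301 = 0.6656.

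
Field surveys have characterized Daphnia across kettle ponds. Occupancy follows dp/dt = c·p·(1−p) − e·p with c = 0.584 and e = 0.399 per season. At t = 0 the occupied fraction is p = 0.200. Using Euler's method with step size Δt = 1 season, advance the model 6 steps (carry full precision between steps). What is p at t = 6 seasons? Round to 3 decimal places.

Update rule: p ← p + [c·p·(1−p) − e·p]·Δt with Δt = 1.
  1  |  dp/dt·Δt = +0.013640  |  p_1 = 0.213640
  2  |  dp/dt·Δt = +0.012868  |  p_2 = 0.226508
  3  |  dp/dt·Δt = +0.011941  |  p_3 = 0.238450
  4  |  dp/dt·Δt = +0.010908  |  p_4 = 0.249358
  5  |  dp/dt·Δt = +0.009818  |  p_5 = 0.259176
  6  |  dp/dt·Δt = +0.008719  |  p_6 = 0.267895

0.268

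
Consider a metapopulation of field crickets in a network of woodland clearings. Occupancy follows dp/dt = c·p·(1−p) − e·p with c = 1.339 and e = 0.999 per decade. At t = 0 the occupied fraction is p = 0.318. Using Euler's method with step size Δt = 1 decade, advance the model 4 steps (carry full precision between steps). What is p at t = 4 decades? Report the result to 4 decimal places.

Update rule: p ← p + [c·p·(1−p) − e·p]·Δt with Δt = 1.
step 1: Δp = -0.02729, p = 0.29071
step 2: Δp = -0.01432, p = 0.27639
step 3: Δp = -0.00832, p = 0.26808
step 4: Δp = -0.00508, p = 0.26299

0.2630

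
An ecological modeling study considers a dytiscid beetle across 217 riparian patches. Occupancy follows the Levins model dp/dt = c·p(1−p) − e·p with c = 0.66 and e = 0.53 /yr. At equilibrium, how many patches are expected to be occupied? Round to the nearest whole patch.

43

p* = 1 − e/c = 1 − 0.53/0.66 = 0.1970.
Expected occupied patches = N × p* = 217 × 0.1970 = 42.74 ≈ 43.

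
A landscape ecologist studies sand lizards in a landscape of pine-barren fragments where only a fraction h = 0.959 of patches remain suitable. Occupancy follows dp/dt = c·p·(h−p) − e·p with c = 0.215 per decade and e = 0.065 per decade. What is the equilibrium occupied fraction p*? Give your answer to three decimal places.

0.657

Setting dp/dt = 0 and dividing by p* gives c·(h−p*) = e.
So p* = h − e/c = 0.959 − 0.065/0.215 = 0.959 − 0.3023 = 0.6567.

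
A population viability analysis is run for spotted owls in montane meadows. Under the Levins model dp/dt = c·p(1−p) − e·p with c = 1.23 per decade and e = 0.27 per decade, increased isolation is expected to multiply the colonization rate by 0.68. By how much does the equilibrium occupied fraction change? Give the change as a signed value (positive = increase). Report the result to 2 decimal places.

-0.10

Before: p* = 1 − 0.27/1.23 = 0.7805.
After the change, c = 0.8364, e = 0.27, so p* = 1 − 0.27/0.8364 = 0.6772.
Δp* = 0.6772 − 0.7805 = -0.1033.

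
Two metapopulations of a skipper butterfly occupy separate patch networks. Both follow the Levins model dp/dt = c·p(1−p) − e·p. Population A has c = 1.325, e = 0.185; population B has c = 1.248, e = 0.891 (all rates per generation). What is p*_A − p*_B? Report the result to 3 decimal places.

A: p*_A = 1 − 0.185/1.325 = 0.8604.
B: p*_B = 1 − 0.891/1.248 = 0.2861.
p*_A − p*_B = 0.8604 − 0.2861 = 0.5743.

0.574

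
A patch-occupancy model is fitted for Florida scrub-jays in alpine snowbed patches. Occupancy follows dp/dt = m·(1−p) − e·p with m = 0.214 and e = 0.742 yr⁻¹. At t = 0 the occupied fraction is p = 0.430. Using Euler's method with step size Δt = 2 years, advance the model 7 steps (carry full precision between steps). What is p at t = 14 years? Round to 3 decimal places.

0.116

Update rule: p ← p + [m·(1−p) − e·p]·Δt with Δt = 2.
t = 2: p = 0.43000 + (-0.39416) = 0.03584
t = 4: p = 0.03584 + (+0.35947) = 0.39531
t = 6: p = 0.39531 + (-0.32784) = 0.06747
t = 8: p = 0.06747 + (+0.29899) = 0.36646
t = 10: p = 0.36646 + (-0.27268) = 0.09378
t = 12: p = 0.09378 + (+0.24868) = 0.34247
t = 14: p = 0.34247 + (-0.22680) = 0.11567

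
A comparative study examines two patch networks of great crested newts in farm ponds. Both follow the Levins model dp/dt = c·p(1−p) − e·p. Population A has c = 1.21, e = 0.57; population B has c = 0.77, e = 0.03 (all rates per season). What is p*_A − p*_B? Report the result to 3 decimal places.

A: p*_A = 1 − 0.57/1.21 = 0.5289.
B: p*_B = 1 − 0.03/0.77 = 0.9610.
p*_A − p*_B = 0.5289 − 0.9610 = -0.4321.

-0.432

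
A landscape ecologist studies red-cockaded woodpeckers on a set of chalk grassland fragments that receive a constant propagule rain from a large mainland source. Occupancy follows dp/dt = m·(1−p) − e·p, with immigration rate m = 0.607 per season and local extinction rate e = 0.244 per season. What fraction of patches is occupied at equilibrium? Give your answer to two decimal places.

0.71

At equilibrium the propagule rain into empty patches balances local extinction: m(1−p*) = e·p*.
p* = m/(m+e) = 0.607/(0.607+0.244) = 0.607/0.8510 = 0.7133.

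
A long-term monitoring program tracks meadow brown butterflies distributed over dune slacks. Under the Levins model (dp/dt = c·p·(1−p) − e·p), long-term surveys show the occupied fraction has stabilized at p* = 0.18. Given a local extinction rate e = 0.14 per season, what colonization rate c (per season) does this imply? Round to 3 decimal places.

At equilibrium c(1−p*) = e, so c = e/(1−p*).
c = 0.14/(1 − 0.18) = 0.14/0.8200 = 0.1707.

0.171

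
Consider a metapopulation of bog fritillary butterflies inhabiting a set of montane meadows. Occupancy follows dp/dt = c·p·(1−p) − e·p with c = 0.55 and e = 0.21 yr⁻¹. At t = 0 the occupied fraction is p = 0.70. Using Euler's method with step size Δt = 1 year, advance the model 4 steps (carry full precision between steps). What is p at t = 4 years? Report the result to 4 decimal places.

0.6314

Update rule: p ← p + [c·p·(1−p) − e·p]·Δt with Δt = 1.
step 1: Δp = -0.03150, p = 0.66850
step 2: Δp = -0.01850, p = 0.65000
step 3: Δp = -0.01137, p = 0.63862
step 4: Δp = -0.00718, p = 0.63144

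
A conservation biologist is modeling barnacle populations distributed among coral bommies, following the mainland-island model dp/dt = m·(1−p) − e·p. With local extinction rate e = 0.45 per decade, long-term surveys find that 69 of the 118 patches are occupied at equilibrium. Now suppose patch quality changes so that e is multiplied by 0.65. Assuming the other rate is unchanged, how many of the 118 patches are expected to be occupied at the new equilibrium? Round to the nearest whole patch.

81

Observed p* = 69/118 = 0.58475.
Balance m(1−p*) = e·p* gives m = e·p*/(1−p*) = 0.45×0.58475/0.41525 = 0.63368.
New p* = m/(m+e) = 0.63368/(0.63368+0.29250) = 0.68419.
Expected occupied = 118 × 0.68419 = 80.73 ≈ 81.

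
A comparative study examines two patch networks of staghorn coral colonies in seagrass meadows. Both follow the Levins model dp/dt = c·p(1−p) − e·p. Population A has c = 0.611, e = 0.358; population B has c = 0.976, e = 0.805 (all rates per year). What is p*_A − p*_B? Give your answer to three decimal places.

0.239

A: p*_A = 1 − 0.358/0.611 = 0.4141.
B: p*_B = 1 − 0.805/0.976 = 0.1752.
p*_A − p*_B = 0.4141 − 0.1752 = 0.2389.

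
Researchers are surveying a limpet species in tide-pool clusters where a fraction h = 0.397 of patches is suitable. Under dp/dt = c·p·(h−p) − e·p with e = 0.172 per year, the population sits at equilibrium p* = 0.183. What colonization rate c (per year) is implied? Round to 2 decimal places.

At equilibrium c(h−p*) = e, so c = e/(h−p*).
c = 0.172/(0.397 − 0.183) = 0.172/0.2140 = 0.8037.

0.80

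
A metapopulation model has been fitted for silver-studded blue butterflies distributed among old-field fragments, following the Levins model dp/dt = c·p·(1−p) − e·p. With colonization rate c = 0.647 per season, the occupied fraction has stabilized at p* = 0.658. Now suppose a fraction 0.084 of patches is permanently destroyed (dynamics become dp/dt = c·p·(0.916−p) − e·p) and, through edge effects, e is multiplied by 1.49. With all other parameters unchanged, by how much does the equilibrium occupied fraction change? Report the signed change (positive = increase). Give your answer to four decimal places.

-0.2516

Balance c(1−p*) = e gives e = 0.647×(1 − 0.65800) = 0.22127.
New p* = 0.916 − e/c = 0.916 − 0.32969/0.64700 = 0.40643.
Δp* = 0.40643 − 0.65800 = -0.25157.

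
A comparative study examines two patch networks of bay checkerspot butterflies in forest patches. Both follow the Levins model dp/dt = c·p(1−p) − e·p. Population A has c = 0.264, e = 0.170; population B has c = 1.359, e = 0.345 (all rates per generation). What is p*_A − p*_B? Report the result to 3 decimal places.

-0.390

A: p*_A = 1 − 0.170/0.264 = 0.3561.
B: p*_B = 1 − 0.345/1.359 = 0.7461.
p*_A − p*_B = 0.3561 − 0.7461 = -0.3901.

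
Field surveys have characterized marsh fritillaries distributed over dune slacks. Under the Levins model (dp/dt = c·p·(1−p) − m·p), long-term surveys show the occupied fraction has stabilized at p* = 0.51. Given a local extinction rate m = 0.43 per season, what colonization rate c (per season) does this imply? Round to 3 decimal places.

0.878

At equilibrium c(1−p*) = m, so c = m/(1−p*).
c = 0.43/(1 − 0.51) = 0.43/0.4900 = 0.8776.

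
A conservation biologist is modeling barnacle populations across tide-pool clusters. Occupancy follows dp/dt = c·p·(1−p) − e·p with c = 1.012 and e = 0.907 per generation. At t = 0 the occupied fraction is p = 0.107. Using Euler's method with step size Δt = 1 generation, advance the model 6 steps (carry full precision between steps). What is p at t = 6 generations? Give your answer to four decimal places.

0.1054

Update rule: p ← p + [c·p·(1−p) − e·p]·Δt with Δt = 1.
step 1: Δp = -0.00035, p = 0.10665
step 2: Δp = -0.00031, p = 0.10634
step 3: Δp = -0.00028, p = 0.10606
step 4: Δp = -0.00025, p = 0.10581
step 5: Δp = -0.00022, p = 0.10559
step 6: Δp = -0.00020, p = 0.10539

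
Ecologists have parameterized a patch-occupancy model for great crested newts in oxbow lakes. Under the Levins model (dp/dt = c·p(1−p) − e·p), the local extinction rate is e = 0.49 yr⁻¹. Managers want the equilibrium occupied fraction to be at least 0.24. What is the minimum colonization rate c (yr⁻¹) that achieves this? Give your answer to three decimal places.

p* = 1 − e/c ≥ 0.24 requires e/c ≤ 0.7600, i.e. c ≥ e/0.7600.
c_min = 0.49/0.7600 = 0.6447.

0.645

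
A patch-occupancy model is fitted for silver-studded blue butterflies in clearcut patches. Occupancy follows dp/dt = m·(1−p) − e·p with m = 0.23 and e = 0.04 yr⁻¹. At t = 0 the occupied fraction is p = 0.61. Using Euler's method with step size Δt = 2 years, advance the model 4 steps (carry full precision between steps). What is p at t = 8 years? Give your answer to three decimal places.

0.841

Update rule: p ← p + [m·(1−p) − e·p]·Δt with Δt = 2.
p: 0.61000 → 0.74060  (Δp = +0.13060)
p: 0.74060 → 0.80068  (Δp = +0.06008)
p: 0.80068 → 0.82831  (Δp = +0.02763)
p: 0.82831 → 0.84102  (Δp = +0.01271)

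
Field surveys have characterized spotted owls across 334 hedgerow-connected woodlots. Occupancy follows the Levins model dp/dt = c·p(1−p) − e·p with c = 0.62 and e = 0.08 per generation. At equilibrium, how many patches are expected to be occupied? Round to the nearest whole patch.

291

p* = 1 − e/c = 1 − 0.08/0.62 = 0.8710.
Expected occupied patches = N × p* = 334 × 0.8710 = 290.90 ≈ 291.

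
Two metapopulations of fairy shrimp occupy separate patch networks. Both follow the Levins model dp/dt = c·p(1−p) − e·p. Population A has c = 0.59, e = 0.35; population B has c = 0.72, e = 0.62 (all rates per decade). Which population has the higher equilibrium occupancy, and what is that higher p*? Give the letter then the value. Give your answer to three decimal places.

A, 0.407

A: p*_A = 1 − 0.35/0.59 = 0.4068.
B: p*_B = 1 − 0.62/0.72 = 0.1389.
A is higher at 0.4068.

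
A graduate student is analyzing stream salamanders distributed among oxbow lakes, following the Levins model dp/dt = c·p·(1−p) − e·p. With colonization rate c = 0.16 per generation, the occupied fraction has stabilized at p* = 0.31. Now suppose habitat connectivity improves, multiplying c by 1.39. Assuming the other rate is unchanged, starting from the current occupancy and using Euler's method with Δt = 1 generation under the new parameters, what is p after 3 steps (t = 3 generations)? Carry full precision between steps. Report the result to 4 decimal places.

0.3488

Balance c(1−p*) = e gives e = 0.16×(1 − 0.31000) = 0.11040.
Starting from p₀ = 0.31000; update p ← p + (dp/dt)·Δt with the new parameters.
t = 1: p = 0.31000 + (+0.01335) = 0.32335
t = 2: p = 0.32335 + (+0.01296) = 0.33631
t = 3: p = 0.33631 + (+0.01251) = 0.34882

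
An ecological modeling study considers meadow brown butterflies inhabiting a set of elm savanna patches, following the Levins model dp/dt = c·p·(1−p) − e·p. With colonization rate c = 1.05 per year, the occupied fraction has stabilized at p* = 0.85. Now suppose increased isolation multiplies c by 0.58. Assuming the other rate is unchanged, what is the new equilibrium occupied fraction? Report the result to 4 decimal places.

0.7414

Balance c(1−p*) = e gives e = 1.05×(1 − 0.85000) = 0.15750.
New p* = 1 − e/c = 1 − 0.15750/0.60900 = 0.74138.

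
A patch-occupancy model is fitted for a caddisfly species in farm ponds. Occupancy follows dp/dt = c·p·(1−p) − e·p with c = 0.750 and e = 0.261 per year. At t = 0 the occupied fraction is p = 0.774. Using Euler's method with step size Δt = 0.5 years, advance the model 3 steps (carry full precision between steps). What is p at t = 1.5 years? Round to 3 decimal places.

0.698

Update rule: p ← p + [c·p·(1−p) − e·p]·Δt with Δt = 0.5.
p: 0.77400 → 0.73859  (Δp = -0.03541)
p: 0.73859 → 0.71461  (Δp = -0.02398)
p: 0.71461 → 0.69783  (Δp = -0.01678)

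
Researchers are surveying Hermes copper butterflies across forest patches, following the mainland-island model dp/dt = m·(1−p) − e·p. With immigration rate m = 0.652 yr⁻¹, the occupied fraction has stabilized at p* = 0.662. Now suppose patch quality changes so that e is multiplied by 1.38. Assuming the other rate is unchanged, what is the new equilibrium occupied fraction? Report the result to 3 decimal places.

0.587

Balance m(1−p*) = e·p* gives e = m(1−p*)/p* = 0.652×0.33800/0.66200 = 0.33289.
New p* = m/(m+e) = 0.65200/(0.65200+0.45939) = 0.58665.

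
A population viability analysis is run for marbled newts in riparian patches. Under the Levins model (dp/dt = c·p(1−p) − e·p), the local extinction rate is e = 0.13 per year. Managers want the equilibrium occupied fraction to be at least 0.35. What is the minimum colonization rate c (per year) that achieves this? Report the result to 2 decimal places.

0.20

p* = 1 − e/c ≥ 0.35 requires e/c ≤ 0.6500, i.e. c ≥ e/0.6500.
c_min = 0.13/0.6500 = 0.2000.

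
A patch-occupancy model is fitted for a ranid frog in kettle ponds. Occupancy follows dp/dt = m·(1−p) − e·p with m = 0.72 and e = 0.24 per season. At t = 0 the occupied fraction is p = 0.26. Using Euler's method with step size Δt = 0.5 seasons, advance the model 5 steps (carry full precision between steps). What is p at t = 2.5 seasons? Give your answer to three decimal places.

Update rule: p ← p + [m·(1−p) − e·p]·Δt with Δt = 0.5.
step 1: Δp = +0.23520, p = 0.49520
step 2: Δp = +0.12230, p = 0.61750
step 3: Δp = +0.06360, p = 0.68110
step 4: Δp = +0.03307, p = 0.71417
step 5: Δp = +0.01720, p = 0.73137

0.731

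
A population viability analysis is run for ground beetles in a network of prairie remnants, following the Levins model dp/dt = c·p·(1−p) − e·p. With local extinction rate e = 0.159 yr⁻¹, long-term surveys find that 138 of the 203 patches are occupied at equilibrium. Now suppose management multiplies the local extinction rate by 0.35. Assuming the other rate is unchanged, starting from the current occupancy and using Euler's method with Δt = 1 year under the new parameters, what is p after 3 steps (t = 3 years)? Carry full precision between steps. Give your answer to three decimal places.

Observed p* = 138/203 = 0.67980.
Balance c(1−p*) = e gives c = e/(1 − 0.67980) = 0.159/0.32020 = 0.49657.
Starting from p₀ = 0.67980; update p ← p + (dp/dt)·Δt with the new parameters.
p: 0.67980 → 0.75006  (Δp = +0.07026)
p: 0.75006 → 0.80141  (Δp = +0.05135)
p: 0.80141 → 0.83584  (Δp = +0.03443)

0.836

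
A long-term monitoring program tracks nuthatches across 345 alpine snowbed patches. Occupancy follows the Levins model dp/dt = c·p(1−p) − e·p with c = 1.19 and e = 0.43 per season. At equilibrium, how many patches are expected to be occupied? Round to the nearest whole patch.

220

p* = 1 − e/c = 1 − 0.43/1.19 = 0.6387.
Expected occupied patches = N × p* = 345 × 0.6387 = 220.34 ≈ 220.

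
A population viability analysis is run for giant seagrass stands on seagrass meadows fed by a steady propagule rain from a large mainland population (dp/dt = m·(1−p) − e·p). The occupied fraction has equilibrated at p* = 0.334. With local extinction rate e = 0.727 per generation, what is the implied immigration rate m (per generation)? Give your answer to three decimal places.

0.365

At equilibrium m(1−p*) = e·p*, so m = e·p*/(1−p*).
m = 0.727 × 0.334 / 0.6660 = 0.2428/0.6660 = 0.3646.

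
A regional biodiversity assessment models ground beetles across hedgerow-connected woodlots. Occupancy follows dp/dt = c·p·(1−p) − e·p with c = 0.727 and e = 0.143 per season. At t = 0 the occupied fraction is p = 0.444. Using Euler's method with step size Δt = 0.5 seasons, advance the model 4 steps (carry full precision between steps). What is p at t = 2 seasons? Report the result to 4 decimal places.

Update rule: p ← p + [c·p·(1−p) − e·p]·Δt with Δt = 0.5.
step 1: Δp = +0.05799, p = 0.50199
step 2: Δp = +0.05498, p = 0.55697
step 3: Δp = +0.04987, p = 0.60684
step 4: Δp = +0.04334, p = 0.65018

0.6502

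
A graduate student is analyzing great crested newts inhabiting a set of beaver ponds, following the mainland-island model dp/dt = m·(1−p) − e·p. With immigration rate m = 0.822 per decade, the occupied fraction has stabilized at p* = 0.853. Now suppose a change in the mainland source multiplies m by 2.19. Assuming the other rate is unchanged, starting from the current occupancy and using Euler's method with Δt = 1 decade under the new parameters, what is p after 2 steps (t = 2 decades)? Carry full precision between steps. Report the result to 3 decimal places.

Balance m(1−p*) = e·p* gives e = m(1−p*)/p* = 0.822×0.14700/0.85300 = 0.14166.
Starting from p₀ = 0.85300; update p ← p + (dp/dt)·Δt with the new parameters.
p: 0.85300 → 0.99679  (Δp = +0.14379)
p: 0.99679 → 0.86136  (Δp = -0.13543)

0.861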